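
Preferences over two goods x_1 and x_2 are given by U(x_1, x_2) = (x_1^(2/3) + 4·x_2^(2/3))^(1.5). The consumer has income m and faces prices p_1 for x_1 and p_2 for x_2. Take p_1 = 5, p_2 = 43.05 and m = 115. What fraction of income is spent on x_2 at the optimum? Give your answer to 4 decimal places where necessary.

share on x_2 = 0.4633

From the CES first-order condition, (1/4)·(x_2/x_1)^(1/3) = p_1/p_2.
Solve for the ratio: x_2/x_1 = [4·p_1/p_2]^(3).
With the ratio pinned down, the budget gives x_1* = m/(p_1 + p_2·(x_2/x_1)) and x_2* = (x_2/x_1)·x_1*.
Numerically x_2/x_1 = 0.10027, so x_1* = 115/(5 + 43.05·0.10027) = 12.3435 and x_2* = 0.10027·12.3435 = 1.2377.
Expenditure on x_2: 43.05·1.2377 = 53.2823; share = 0.4633.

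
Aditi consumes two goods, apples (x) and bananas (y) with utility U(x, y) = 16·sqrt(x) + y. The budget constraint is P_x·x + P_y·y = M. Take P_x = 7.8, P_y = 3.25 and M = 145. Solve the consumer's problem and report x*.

x* = 11.1111

MU_x = 8/√x, MU_y = 1. Tangency: 8/√x = P_x/P_y.
Thus x* = (8·P_y/P_x)² — independent of M — with the rest of income spent on y.
Plugging in: x* = (8·3.25/7.8)² = 11.1111.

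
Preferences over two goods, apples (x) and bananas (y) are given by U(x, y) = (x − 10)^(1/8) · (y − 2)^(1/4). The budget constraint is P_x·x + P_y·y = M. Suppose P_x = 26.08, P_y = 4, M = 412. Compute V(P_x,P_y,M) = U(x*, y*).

V = 2.3838

Let x' = x−10, y' = y−2. MRS = (1/2)·y'/x' = P_x/P_y.
Substituting into the budget: x* = 10 + 1/3·(M − 10·P_x − 2·P_y)/P_x, and y* = 2 + 2/3·(…)/P_y.
Discretionary income = 412 − 10·26.08 − 2·4 = 143.2; x* = 10 + 1/3·143.2/26.08 = 11.8303; y* = 2 + 2/3·143.2/4 = 25.8667.
Utility at the optimum: U(11.8303, 25.8667) = 2.3838.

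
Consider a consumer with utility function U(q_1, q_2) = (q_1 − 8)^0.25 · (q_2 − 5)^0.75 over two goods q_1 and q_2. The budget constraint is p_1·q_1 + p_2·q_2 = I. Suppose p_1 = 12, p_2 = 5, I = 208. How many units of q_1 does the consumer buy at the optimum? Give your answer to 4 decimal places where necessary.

q_1* = 9.8125

This is Cobb-Douglas in (q_1−8, q_2−5): tangency gives 0.25·p_2·(q_2−5) = 0.75·p_1·(q_1−8).
Substituting into the budget: q_1* = 8 + 0.25·(I − 8·p_1 − 5·p_2)/p_1, and q_2* = 5 + 0.75·(…)/p_2.
Discretionary income = 208 − 8·12 − 5·5 = 87; q_1* = 8 + 0.25·87/12 = 9.8125.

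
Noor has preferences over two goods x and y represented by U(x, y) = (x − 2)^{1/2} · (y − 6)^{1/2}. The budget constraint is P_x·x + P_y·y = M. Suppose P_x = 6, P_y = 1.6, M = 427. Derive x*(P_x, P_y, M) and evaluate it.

x* = 35.7833

MRS = (y−6)/(x−2). Tangency with P_x/P_y gives y−6 = (P_x/P_y)·(x−2).
Substituting into the budget: x* = 2 + 0.5·(M − 2·P_x − 6·P_y)/P_x, and y* = 6 + 0.5·(…)/P_y.
Discretionary income = 427 − 2·6 − 6·1.6 = 405.4; x* = 2 + 0.5·405.4/6 = 35.7833.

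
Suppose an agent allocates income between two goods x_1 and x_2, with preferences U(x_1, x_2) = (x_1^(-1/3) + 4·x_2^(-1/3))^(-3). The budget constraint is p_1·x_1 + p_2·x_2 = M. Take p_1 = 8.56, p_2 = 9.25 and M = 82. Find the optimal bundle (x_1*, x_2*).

From the CES first-order condition, (1/4)·(x_2/x_1)^(4/3) = p_1/p_2.
Hence x_2/x_1 = (4·p_1/p_2)^(1/(4/3)), i.e. raised to the 0.75 power.
Substitute x_2 = (x_2/x_1)·x_1 into the budget: x_1* = M/(p_1 + p_2·(x_2/x_1)).
Numerically x_2/x_1 = 2.668665, so x_1* = 82/(8.56 + 9.25·2.668665) = 2.4665 and x_2* = 2.668665·2.4665 = 6.5823.

x_1* = 2.4665, x_2* = 6.5823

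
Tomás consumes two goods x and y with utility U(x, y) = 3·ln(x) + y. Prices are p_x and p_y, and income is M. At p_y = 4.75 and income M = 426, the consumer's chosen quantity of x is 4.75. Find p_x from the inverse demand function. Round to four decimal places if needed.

Set MRS = p_x/p_y: (3/x)/1 = p_x/p_y.
So x*(p_x,p_y) = 3·p_y/p_x, independent of income; and y* = (M − 3·p_y)/p_y.
Set x* = 4.75 in the demand function and solve for p_x: p_x = 3.

p_x = 3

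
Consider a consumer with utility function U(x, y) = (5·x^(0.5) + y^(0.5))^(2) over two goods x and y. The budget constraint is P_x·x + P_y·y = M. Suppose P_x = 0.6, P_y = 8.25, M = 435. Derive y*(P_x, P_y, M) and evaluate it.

y* = 0.1529

From the CES first-order condition, 5·(y/x)^(0.5) = P_x/P_y.
Hence y/x = ((1/5)·P_x/P_y)^(1/(0.5)), i.e. raised to the 2 power.
Substitute y = (y/x)·x into the budget: x* = M/(P_x + P_y·(y/x)).
Numerically y/x = 0.000212, so x* = 435/(0.6 + 8.25·0.000212) = 722.897 and y* = 0.000212·722.897 = 0.1529.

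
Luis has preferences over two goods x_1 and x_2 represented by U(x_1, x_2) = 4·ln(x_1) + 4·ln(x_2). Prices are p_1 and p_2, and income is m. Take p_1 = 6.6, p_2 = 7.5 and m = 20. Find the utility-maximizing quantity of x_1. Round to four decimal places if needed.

Tangency: MRS = x_2/x_1 = p_1/p_2.
Rearranging, p_2·x_2 = p_1·x_1. Substituting into the budget gives p_1·x_1·(1 + 1) = m.
Demand: x_1*(p_1,p_2,m) = 0.5·m/p_1 and x_2* = 0.5·m/p_2.
At p_1=6.6, p_2=7.5, m=20: x_1* = 0.5·20/6.6 = 1.5152.

x_1* = 1.5152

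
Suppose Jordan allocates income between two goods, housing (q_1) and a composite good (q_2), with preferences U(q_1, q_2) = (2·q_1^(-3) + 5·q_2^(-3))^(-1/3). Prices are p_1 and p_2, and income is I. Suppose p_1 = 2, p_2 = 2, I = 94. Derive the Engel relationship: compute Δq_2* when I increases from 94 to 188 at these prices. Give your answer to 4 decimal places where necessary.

Δq_2* = 26.1799

MU_q_1 ∝ 2·q_1^(-4), MU_q_2 ∝ 5·q_2^(-4), so MRS = (2/5)·(q_2/q_1)^(4) = p_1/p_2.
Hence q_2/q_1 = ((5/2)·p_1/p_2)^(1/(4)), i.e. raised to the 0.25 power.
Substitute q_2 = (q_2/q_1)·q_1 into the budget: q_1* = I/(p_1 + p_2·(q_2/q_1)).
Numerically q_2/q_1 = 1.257433, so q_1* = 94/(2 + 2·1.257433) = 20.8201 and q_2* = 1.257433·20.8201 = 26.1799.
At I' = 188: q_2* = 52.3598. Change: 52.3598 − 26.1799 = 26.1799.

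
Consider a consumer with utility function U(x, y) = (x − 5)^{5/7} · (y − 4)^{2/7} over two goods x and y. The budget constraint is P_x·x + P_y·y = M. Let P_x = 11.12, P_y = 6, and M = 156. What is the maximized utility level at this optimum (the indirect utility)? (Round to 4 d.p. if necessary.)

Substituting into the budget: x* = 5 + 5/7·(M − 5·P_x − 4·P_y)/P_x, and y* = 4 + 2/7·(…)/P_y.
Discretionary income = 156 − 5·11.12 − 4·6 = 76.4; x* = 5 + 5/7·76.4/11.12 = 9.9075; y* = 4 + 2/7·76.4/6 = 7.6381.
Utility at the optimum: U(9.9075, 7.6381) = 4.5053.

V = 4.5053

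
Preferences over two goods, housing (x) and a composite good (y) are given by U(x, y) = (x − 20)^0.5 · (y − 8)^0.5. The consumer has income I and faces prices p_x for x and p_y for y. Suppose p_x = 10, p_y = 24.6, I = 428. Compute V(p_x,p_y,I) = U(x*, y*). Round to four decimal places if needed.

This is Cobb-Douglas in (x−20, y−8): tangency gives 0.5·p_y·(y−8) = 0.5·p_x·(x−20).
Substituting into the budget: x* = 20 + 0.5·(I − 20·p_x − 8·p_y)/p_x, and y* = 8 + 0.5·(…)/p_y.
Discretionary income = 428 − 20·10 − 8·24.6 = 31.2; x* = 20 + 0.5·31.2/10 = 21.56; y* = 8 + 0.5·31.2/24.6 = 8.6341.
Utility at the optimum: U(21.56, 8.6341) = 0.9946.

V = 0.9946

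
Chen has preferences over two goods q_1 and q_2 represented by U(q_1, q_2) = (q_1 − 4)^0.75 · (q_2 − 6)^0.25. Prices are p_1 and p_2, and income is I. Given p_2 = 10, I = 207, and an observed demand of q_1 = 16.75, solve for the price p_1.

This is Cobb-Douglas in (q_1−4, q_2−6): tangency gives 0.75·p_2·(q_2−6) = 0.25·p_1·(q_1−4).
After buying the subsistence bundle (4, 6), a share 0.75 of the remaining income goes to q_1: q_1* = 4 + 0.75·(I − 4p_1 − 6p_2)/p_1.
Set q_1* = 16.75 in the demand function and solve for p_1: p_1 = 7.

p_1 = 7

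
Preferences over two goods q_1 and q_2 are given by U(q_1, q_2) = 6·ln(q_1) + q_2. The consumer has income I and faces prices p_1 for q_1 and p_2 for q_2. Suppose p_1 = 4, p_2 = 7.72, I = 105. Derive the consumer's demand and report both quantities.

Set MRS = p_1/p_2: (6/q_1)/1 = p_1/p_2.
So q_1*(p_1,p_2) = 6·p_2/p_1, independent of income; and q_2* = (I − 6·p_2)/p_2.
At the given prices: q_1* = 6·7.72/4 = 11.58, and q_2* = 7.601.

q_1* = 11.58, q_2* = 7.601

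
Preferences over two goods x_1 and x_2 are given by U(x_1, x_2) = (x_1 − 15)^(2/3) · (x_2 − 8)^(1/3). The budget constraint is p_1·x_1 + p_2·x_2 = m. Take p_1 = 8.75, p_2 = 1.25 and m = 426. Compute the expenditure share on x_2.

share on x_2 = 0.2463

MRS = 2·(x_2−8)/(x_1−15). Tangency with p_1/p_2 gives x_2−8 = (1/2)·(p_1/p_2)·(x_1−15).
After buying the subsistence bundle (15, 8), a share 2/3 of the remaining income goes to x_1: x_1* = 15 + 2/3·(m − 15p_1 − 8p_2)/p_1.
Discretionary income = 426 − 15·8.75 − 8·1.25 = 284.75; x_1* = 15 + 2/3·284.75/8.75 = 36.6952; x_2* = 8 + 1/3·284.75/1.25 = 83.9333.
Expenditure on x_2: 1.25·83.9333 = 104.9167; share = 0.2463.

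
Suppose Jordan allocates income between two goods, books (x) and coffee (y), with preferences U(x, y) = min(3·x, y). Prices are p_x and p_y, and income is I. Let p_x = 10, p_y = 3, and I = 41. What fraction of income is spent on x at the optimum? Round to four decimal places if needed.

With perfect complements, no substitution: consume in ratio x:y = 1:3.
Budget: p_x·x + p_y·3·x = I, so (p_x + 3·p_y)·x = I.
Demand: x*(p_x,p_y,I) = I/(p_x + 3·p_y), y* = 3·I/(p_x + 3·p_y).
Here 10 + 3·3 = 19, giving x* = 2.1579 and y* = 6.4737.
Expenditure on x: 10·2.1579 = 21.5789; share = 0.5263.

share on x = 0.5263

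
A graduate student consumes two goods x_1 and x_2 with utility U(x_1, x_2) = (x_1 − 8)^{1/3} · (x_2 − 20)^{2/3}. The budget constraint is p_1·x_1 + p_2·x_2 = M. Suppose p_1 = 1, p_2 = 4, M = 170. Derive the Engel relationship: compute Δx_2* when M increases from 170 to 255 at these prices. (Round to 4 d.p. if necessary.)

Let x_1' = x_1−8, x_2' = x_2−20. MRS = (1/2)·x_2'/x_1' = p_1/p_2.
Substituting into the budget: x_1* = 8 + 1/3·(M − 8·p_1 − 20·p_2)/p_1, and x_2* = 20 + 2/3·(…)/p_2.
Discretionary income = 170 − 8·1 − 20·4 = 82; x_2* = 20 + 2/3·82/4 = 33.6667.
At M' = 255: x_2* = 47.8333. Change: 47.8333 − 33.6667 = 14.1667.

Δx_2* = 14.1667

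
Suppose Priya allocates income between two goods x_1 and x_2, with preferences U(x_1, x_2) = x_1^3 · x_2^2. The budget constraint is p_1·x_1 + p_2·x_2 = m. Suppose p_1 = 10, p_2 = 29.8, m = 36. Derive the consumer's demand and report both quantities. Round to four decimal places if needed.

x_1* = 2.16, x_2* = 0.4832

MU_x_1/MU_x_2 = (3·x_2)/(2·x_1); tangency sets this equal to p_1/p_2.
Rearranging, p_2·x_2 = (2/3)·p_1·x_1. Substituting into the budget gives p_1·x_1·(1 + (2/3)) = m.
Demand: x_1*(p_1,p_2,m) = 0.6·m/p_1 and x_2* = 0.4·m/p_2.
At p_1=10, p_2=29.8, m=36: x_1* = 0.6·36/10 = 2.16, x_2* = 0.4832.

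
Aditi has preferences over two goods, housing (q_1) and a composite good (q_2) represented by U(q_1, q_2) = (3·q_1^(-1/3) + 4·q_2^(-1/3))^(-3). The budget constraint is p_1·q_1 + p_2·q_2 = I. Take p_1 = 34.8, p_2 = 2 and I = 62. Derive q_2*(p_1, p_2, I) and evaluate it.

q_2* = 11.7157

From the CES first-order condition, (3/4)·(q_2/q_1)^(4/3) = p_1/p_2.
Solve for the ratio: q_2/q_1 = [(4/3)·p_1/p_2]^(0.75).
With the ratio pinned down, the budget gives q_1* = I/(p_1 + p_2·(q_2/q_1)) and q_2* = (q_2/q_1)·q_1*.
Numerically q_2/q_1 = 10.570998, so q_1* = 62/(34.8 + 2·10.570998) = 1.1083 and q_2* = 10.570998·1.1083 = 11.7157.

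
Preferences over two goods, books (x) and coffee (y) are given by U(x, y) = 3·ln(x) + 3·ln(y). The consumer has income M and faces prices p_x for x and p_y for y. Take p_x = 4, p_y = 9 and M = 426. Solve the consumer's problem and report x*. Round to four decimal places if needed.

Demand: x*(p_x,p_y,M) = 0.5·M/p_x and y* = 0.5·M/p_y.
At p_x=4, p_y=9, M=426: x* = 0.5·426/4 = 53.25.

x* = 53.25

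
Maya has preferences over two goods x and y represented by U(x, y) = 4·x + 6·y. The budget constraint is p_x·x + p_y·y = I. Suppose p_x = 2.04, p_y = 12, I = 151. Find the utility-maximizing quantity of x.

Linear utility — the consumer picks whichever good has higher MU/price: 4/2.04 = 1.9608 vs 6/12 = 0.5.
x gives more utility per dollar, so spend all income on x: x* = I/p_x, y* = 0.
Numerically: x* = 74.0196, y* = 0.

x* = 74.0196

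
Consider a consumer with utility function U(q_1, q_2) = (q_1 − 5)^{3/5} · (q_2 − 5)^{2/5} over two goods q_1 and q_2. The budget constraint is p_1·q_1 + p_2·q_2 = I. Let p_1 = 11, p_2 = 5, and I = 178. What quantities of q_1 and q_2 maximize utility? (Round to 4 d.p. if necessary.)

q_1* = 10.3455, q_2* = 12.84

MRS = (3/2)·(q_2−5)/(q_1−5). Tangency with p_1/p_2 gives q_2−5 = (2/3)·(p_1/p_2)·(q_1−5).
After buying the subsistence bundle (5, 5), a share 0.6 of the remaining income goes to q_1: q_1* = 5 + 0.6·(I − 5p_1 − 5p_2)/p_1.
Discretionary income = 178 − 5·11 − 5·5 = 98; q_1* = 5 + 0.6·98/11 = 10.3455; q_2* = 5 + 0.4·98/5 = 12.84.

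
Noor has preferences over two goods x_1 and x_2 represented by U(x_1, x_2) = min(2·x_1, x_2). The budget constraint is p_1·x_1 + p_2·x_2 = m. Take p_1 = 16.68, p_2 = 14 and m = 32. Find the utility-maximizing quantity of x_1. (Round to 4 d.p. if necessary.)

With perfect complements, no substitution: consume in ratio x_1:x_2 = 1:2.
Budget: p_1·x_1 + p_2·2·x_1 = m, so (p_1 + 2·p_2)·x_1 = m.
Demand: x_1*(p_1,p_2,m) = m/(p_1 + 2·p_2), x_2* = 2·m/(p_1 + 2·p_2).
Here 16.68 + 2·14 = 44.68, giving x_1* = 0.7162.

x_1* = 0.7162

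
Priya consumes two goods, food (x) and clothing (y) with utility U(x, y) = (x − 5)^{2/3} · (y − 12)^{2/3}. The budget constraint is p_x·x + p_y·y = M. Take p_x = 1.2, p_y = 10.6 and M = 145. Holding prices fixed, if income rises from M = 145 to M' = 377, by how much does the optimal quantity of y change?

Δy* = 10.9434

This is Cobb-Douglas in (x−5, y−12): tangency gives 2/3·p_y·(y−12) = 2/3·p_x·(x−5).
After buying the subsistence bundle (5, 12), a share 0.5 of the remaining income goes to x: x* = 5 + 0.5·(M − 5p_x − 12p_y)/p_x.
Discretionary income = 145 − 5·1.2 − 12·10.6 = 11.8; y* = 12 + 0.5·11.8/10.6 = 12.5566.
At M' = 377: y* = 23.5. Change: 23.5 − 12.5566 = 10.9434.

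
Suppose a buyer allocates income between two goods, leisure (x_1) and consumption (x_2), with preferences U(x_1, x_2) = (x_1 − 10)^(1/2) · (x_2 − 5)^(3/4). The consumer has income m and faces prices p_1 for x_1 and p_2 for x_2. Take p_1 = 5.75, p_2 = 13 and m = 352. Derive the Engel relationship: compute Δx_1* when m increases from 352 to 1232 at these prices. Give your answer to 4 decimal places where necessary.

Δx_1* = 61.2174

MRS = (2/3)·(x_2−5)/(x_1−10). Tangency with p_1/p_2 gives x_2−5 = (3/2)·(p_1/p_2)·(x_1−10).
After buying the subsistence bundle (10, 5), a share 0.4 of the remaining income goes to x_1: x_1* = 10 + 0.4·(m − 10p_1 − 5p_2)/p_1.
Discretionary income = 352 − 10·5.75 − 5·13 = 229.5; x_1* = 10 + 0.4·229.5/5.75 = 25.9652.
At m' = 1232: x_1* = 87.1826. Change: 87.1826 − 25.9652 = 61.2174.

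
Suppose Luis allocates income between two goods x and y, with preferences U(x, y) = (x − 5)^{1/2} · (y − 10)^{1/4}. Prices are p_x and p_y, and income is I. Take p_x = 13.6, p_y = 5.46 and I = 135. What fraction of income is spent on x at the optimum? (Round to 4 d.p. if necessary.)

MRS = 2·(y−10)/(x−5). Tangency with p_x/p_y gives y−10 = (1/2)·(p_x/p_y)·(x−5).
Substituting into the budget: x* = 5 + 2/3·(I − 5·p_x − 10·p_y)/p_x, and y* = 10 + 1/3·(…)/p_y.
Discretionary income = 135 − 5·13.6 − 10·5.46 = 12.4; x* = 5 + 2/3·12.4/13.6 = 5.6078; y* = 10 + 1/3·12.4/5.46 = 10.757.
Expenditure on x: 13.6·5.6078 = 76.2667; share = 0.5649.

share on x = 0.5649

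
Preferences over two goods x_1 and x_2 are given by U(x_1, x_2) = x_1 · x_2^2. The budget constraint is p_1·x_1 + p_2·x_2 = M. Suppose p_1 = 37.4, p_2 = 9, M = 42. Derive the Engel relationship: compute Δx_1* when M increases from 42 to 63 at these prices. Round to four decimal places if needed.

Demand: x_1*(p_1,p_2,M) = 1/3·M/p_1 and x_2* = 2/3·M/p_2.
At p_1=37.4, p_2=9, M=42: x_1* = 1/3·42/37.4 = 0.3743.
At M' = 63: x_1* = 0.5615. Change: 0.5615 − 0.3743 = 0.1872.

Δx_1* = 0.1872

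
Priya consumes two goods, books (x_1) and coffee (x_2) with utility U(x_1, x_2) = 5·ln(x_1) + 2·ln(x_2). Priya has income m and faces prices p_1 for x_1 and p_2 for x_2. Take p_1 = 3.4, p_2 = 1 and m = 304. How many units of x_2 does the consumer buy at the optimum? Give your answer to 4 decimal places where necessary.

x_2* = 86.8571

MU_x_1/MU_x_2 = (5·x_2)/(2·x_1); tangency sets this equal to p_1/p_2.
Rearranging, p_2·x_2 = (2/5)·p_1·x_1. Substituting into the budget gives p_1·x_1·(1 + (2/5)) = m.
Demand: x_1*(p_1,p_2,m) = 5/7·m/p_1 and x_2* = 2/7·m/p_2.
At p_1=3.4, p_2=1, m=304: x_2* = 2/7·304/1 = 86.8571.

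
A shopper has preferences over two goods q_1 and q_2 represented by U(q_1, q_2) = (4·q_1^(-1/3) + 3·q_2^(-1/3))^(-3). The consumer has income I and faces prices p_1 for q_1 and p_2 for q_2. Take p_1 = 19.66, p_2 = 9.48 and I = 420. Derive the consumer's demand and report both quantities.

Substitute q_2 = (q_2/q_1)·q_1 into the budget: q_1* = I/(p_1 + p_2·(q_2/q_1)).
Numerically q_2/q_1 = 1.392763, so q_1* = 420/(19.66 + 9.48·1.392763) = 12.7802 and q_2* = 1.392763·12.7802 = 17.7998.

q_1* = 12.7802, q_2* = 17.7998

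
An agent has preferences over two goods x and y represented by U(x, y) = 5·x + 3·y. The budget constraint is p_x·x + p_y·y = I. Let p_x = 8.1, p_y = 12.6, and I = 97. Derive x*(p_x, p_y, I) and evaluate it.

Perfect substitutes: compare marginal utility per dollar. 5/p_x vs 3/p_y → 0.6173 vs 0.2381.
x gives more utility per dollar, so spend all income on x: x* = I/p_x, y* = 0.
Numerically: x* = 11.9753, y* = 0.

x* = 11.9753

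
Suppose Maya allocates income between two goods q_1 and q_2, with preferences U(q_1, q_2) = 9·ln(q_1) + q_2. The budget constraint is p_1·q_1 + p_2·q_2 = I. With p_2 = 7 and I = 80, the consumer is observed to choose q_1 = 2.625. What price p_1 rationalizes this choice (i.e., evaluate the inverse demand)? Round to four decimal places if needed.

Set MRS = p_1/p_2: (9/q_1)/1 = p_1/p_2.
So q_1*(p_1,p_2) = 9·p_2/p_1, independent of income; and q_2* = (I − 9·p_2)/p_2.
Set q_1* = 2.625 in the demand function and solve for p_1: p_1 = 24.

p_1 = 24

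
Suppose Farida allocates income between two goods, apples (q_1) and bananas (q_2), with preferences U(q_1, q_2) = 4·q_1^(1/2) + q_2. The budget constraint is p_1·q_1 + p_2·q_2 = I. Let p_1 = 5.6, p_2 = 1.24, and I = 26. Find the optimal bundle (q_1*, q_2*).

q_1* = 0.1961, q_2* = 20.082

Solve: √q_1 = 2·p_2/p_1, so q_1*(p_1,p_2) = (2·p_2/p_1)², and q_2* = (I − p_1·q_1*)/p_2.
Plugging in: q_1* = (2·1.24/5.6)² = 0.1961, q_2* = 20.082.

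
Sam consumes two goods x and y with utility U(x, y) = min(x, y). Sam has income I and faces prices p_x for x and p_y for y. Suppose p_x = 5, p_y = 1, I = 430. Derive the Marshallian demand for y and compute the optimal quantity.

With perfect complements, no substitution: consume in ratio x:y = 1:1.
Budget: p_x·x + p_y·x = I, so (p_x + p_y)·x = I.
Demand: x*(p_x,p_y,I) = I/(p_x + p_y), y* = I/(p_x + p_y).
Here 5 + 1 = 6, giving y* = 71.6667.

y* = 71.6667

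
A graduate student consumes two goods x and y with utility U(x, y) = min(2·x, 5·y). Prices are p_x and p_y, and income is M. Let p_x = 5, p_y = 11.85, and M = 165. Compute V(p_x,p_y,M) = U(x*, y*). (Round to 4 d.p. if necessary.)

With perfect complements, no substitution: consume in ratio x:y = 5:2.
Budget: p_x·x + p_y·(2/5)·x = M, so (5·p_x + 2·p_y)·x = 5·M.
Demand: x*(p_x,p_y,M) = 5·M/(5·p_x + 2·p_y), y* = 2·M/(5·p_x + 2·p_y).
Here 5·5 + 2·11.85 = 48.7, giving x* = 16.9405 and y* = 6.7762.
Utility at the optimum: U(16.9405, 6.7762) = 33.8809.

V = 33.8809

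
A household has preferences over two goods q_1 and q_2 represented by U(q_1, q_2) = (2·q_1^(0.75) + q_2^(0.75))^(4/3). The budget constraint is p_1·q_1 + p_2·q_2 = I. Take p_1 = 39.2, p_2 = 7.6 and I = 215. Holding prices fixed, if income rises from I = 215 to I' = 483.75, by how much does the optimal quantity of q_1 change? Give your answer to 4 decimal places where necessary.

MRS = MU_q_1/MU_q_2 = 2·(q_2/q_1)^(0.25). Set equal to p_1/p_2.
Solve for the ratio: q_2/q_1 = [(1/2)·p_1/p_2]^(4).
Substitute q_2 = (q_2/q_1)·q_1 into the budget: q_1* = I/(p_1 + p_2·(q_2/q_1)).
Numerically q_2/q_1 = 44.235396, so q_1* = 215/(39.2 + 7.6·44.235396) = 0.5727.
At I' = 483.75: q_1* = 1.2887. Change: 1.2887 − 0.5727 = 0.7159.

Δq_1* = 0.7159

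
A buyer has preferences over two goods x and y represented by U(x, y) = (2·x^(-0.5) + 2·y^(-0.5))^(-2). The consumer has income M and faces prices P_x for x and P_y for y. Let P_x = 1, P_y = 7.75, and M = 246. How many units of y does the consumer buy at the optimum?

MU_x ∝ 2·x^(-1.5), MU_y ∝ 2·y^(-1.5), so MRS = (y/x)^(1.5) = P_x/P_y.
Solve for the ratio: y/x = [P_x/P_y]^(2/3).
Substitute y = (y/x)·x into the budget: x* = M/(P_x + P_y·(y/x)).
Numerically y/x = 0.255348, so x* = 246/(1 + 7.75·0.255348) = 82.5795 and y* = 0.255348·82.5795 = 21.0865.

y* = 21.0865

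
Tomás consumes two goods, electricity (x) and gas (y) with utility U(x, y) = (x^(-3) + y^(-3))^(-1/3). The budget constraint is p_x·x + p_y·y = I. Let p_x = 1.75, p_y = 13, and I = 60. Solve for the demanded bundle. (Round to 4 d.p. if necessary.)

x* = 6.2342, y* = 3.7762

MRS = MU_x/MU_y = (y/x)^(4). Set equal to p_x/p_y.
Hence y/x = (p_x/p_y)^(1/(4)), i.e. raised to the 0.25 power.
With the ratio pinned down, the budget gives x* = I/(p_x + p_y·(y/x)) and y* = (y/x)·x*.
Numerically y/x = 0.605722, so x* = 60/(1.75 + 13·0.605722) = 6.2342 and y* = 0.605722·6.2342 = 3.7762.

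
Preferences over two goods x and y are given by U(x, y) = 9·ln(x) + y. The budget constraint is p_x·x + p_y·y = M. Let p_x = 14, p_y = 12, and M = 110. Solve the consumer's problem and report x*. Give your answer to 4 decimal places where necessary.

x* = 7.7143

At the given prices: x* = 9·12/14 = 7.7143.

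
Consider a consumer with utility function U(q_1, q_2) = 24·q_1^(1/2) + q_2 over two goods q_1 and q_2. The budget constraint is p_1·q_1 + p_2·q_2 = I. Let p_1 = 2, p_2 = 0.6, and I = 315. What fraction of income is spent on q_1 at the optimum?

share on q_1 = 0.0823

MU_q_1 = 12/√q_1, MU_q_2 = 1. Tangency: 12/√q_1 = p_1/p_2.
Thus q_1* = (12·p_2/p_1)² — independent of I — with the rest of income spent on q_2.
Plugging in: q_1* = (12·0.6/2)² = 12.96, q_2* = 481.8.
Expenditure on q_1: 2·12.96 = 25.92; share = 0.0823.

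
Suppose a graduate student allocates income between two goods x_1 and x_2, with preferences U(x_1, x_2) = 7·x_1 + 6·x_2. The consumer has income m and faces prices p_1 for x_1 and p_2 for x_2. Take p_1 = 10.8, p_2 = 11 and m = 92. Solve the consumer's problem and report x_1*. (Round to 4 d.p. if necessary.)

x_1* = 8.5185

Perfect substitutes: compare marginal utility per dollar. 7/p_1 vs 6/p_2 → 0.6481 vs 0.5455.
x_1 gives more utility per dollar, so spend all income on x_1: x_1* = m/p_1, x_2* = 0.
Numerically: x_1* = 8.5185, x_2* = 0.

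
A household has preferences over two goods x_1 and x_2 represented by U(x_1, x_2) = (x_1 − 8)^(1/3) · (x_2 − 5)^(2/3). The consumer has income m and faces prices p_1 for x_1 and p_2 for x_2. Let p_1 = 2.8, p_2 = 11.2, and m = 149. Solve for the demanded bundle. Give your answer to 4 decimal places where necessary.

MRS = (1/2)·(x_2−5)/(x_1−8). Tangency with p_1/p_2 gives x_2−5 = 2·(p_1/p_2)·(x_1−8).
Substituting into the budget: x_1* = 8 + 1/3·(m − 8·p_1 − 5·p_2)/p_1, and x_2* = 5 + 2/3·(…)/p_2.
Discretionary income = 149 − 8·2.8 − 5·11.2 = 70.6; x_1* = 8 + 1/3·70.6/2.8 = 16.4048; x_2* = 5 + 2/3·70.6/11.2 = 9.2024.

x_1* = 16.4048, x_2* = 9.2024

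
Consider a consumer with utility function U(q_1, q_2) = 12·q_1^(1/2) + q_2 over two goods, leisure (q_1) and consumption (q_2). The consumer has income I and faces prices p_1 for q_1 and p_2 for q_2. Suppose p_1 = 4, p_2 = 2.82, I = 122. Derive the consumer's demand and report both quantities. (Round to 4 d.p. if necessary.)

Set MRS = p_1/p_2: 6·q_1^(−1/2) = p_1/p_2.
Solve: √q_1 = 6·p_2/p_1, so q_1*(p_1,p_2) = (6·p_2/p_1)², and q_2* = (I − p_1·q_1*)/p_2.
Plugging in: q_1* = (6·2.82/4)² = 17.8929, q_2* = 17.8824.

q_1* = 17.8929, q_2* = 17.8824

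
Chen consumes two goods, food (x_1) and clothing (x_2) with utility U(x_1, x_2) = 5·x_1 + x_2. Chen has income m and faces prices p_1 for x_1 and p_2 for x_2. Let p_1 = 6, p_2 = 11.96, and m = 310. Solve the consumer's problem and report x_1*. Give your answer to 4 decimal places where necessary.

Linear utility — the consumer picks whichever good has higher MU/price: 5/6 = 0.8333 vs 1/11.96 = 0.0836.
x_1 gives more utility per dollar, so spend all income on x_1: x_1* = m/p_1, x_2* = 0.
Numerically: x_1* = 51.6667, x_2* = 0.

x_1* = 51.6667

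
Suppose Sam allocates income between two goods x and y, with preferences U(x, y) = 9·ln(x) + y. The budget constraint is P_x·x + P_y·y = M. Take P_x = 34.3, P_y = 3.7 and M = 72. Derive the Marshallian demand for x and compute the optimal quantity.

MU_x = 9/x, MU_y = 1. Tangency: 9/x = P_x/P_y.
So x*(P_x,P_y) = 9·P_y/P_x, independent of income; and y* = (M − 9·P_y)/P_y.
At the given prices: x* = 9·3.7/34.3 = 0.9708.

x* = 0.9708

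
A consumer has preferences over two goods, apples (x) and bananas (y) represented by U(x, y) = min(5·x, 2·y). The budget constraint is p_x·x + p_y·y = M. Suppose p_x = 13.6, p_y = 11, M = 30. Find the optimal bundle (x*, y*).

x* = 0.7299, y* = 1.8248

Leontief preferences: the optimum is at the kink where x/2 = y/5, i.e. y = (5/2)·x.
Budget: p_x·x + p_y·(5/2)·x = M, so (2·p_x + 5·p_y)·x = 2·M.
Demand: x*(p_x,p_y,M) = 2·M/(2·p_x + 5·p_y), y* = 5·M/(2·p_x + 5·p_y).
Here 2·13.6 + 5·11 = 82.2, giving x* = 0.7299 and y* = 1.8248.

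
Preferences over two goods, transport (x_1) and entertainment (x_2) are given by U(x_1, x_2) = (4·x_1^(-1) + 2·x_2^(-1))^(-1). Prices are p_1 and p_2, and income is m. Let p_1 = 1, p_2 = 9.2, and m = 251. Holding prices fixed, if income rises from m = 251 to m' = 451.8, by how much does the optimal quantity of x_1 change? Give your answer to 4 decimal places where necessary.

Δx_1* = 63.8522

From the CES first-order condition, 2·(x_2/x_1)^(2) = p_1/p_2.
Solve for the ratio: x_2/x_1 = [(1/2)·p_1/p_2]^(0.5).
Substitute x_2 = (x_2/x_1)·x_1 into the budget: x_1* = m/(p_1 + p_2·(x_2/x_1)).
Numerically x_2/x_1 = 0.233126, so x_1* = 251/(1 + 9.2·0.233126) = 79.8153.
At m' = 451.8: x_1* = 143.6675. Change: 143.6675 − 79.8153 = 63.8522.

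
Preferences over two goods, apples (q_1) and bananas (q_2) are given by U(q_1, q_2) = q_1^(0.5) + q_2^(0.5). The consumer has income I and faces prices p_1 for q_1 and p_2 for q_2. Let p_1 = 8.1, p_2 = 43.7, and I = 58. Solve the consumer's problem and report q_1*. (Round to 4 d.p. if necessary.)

From the CES first-order condition, (q_2/q_1)^(0.5) = p_1/p_2.
Hence q_2/q_1 = (p_1/p_2)^(1/(0.5)), i.e. raised to the 2 power.
Substitute q_2 = (q_2/q_1)·q_1 into the budget: q_1* = I/(p_1 + p_2·(q_2/q_1)).
Numerically q_2/q_1 = 0.034356, so q_1* = 58/(8.1 + 43.7·0.034356) = 6.0408.

q_1* = 6.0408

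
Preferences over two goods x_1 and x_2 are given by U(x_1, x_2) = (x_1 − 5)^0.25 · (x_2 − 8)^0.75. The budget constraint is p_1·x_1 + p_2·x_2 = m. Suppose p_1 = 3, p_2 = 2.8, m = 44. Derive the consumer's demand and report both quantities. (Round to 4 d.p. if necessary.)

Substituting into the budget: x_1* = 5 + 0.25·(m − 5·p_1 − 8·p_2)/p_1, and x_2* = 8 + 0.75·(…)/p_2.
Discretionary income = 44 − 5·3 − 8·2.8 = 6.6; x_1* = 5 + 0.25·6.6/3 = 5.55; x_2* = 8 + 0.75·6.6/2.8 = 9.7679.

x_1* = 5.55, x_2* = 9.7679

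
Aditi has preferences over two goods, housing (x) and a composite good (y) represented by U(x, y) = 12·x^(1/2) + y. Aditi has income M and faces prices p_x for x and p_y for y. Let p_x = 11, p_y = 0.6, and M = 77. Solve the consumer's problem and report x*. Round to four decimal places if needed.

Utility is quasi-linear in y; the FOC for x is 6/√x = p_x/p_y.
Thus x* = (6·p_y/p_x)² — independent of M — with the rest of income spent on y.
Plugging in: x* = (6·0.6/11)² = 0.1071.

x* = 0.1071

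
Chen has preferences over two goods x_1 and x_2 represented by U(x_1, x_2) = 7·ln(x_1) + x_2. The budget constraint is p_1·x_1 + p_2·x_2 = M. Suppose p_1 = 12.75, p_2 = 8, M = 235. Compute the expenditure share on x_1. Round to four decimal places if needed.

Set MRS = p_1/p_2: (7/x_1)/1 = p_1/p_2.
So x_1*(p_1,p_2) = 7·p_2/p_1, independent of income; and x_2* = (M − 7·p_2)/p_2.
At the given prices: x_1* = 7·8/12.75 = 4.3922, and x_2* = 22.375.
Expenditure on x_1: 12.75·4.3922 = 56; share = 0.2383.

share on x_1 = 0.2383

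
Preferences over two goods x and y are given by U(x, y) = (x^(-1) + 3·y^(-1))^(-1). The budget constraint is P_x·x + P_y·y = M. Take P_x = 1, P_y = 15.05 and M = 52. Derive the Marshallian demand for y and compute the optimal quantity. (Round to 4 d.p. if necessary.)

y* = 3.0076

From the CES first-order condition, (1/3)·(y/x)^(2) = P_x/P_y.
Solve for the ratio: y/x = [3·P_x/P_y]^(0.5).
Substitute y = (y/x)·x into the budget: x* = M/(P_x + P_y·(y/x)).
Numerically y/x = 0.44647, so x* = 52/(1 + 15.05·0.44647) = 6.7363 and y* = 0.44647·6.7363 = 3.0076.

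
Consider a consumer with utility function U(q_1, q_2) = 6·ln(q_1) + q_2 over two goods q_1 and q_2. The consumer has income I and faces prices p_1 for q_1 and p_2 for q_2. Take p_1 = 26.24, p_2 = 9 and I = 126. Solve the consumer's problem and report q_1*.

So q_1*(p_1,p_2) = 6·p_2/p_1, independent of income; and q_2* = (I − 6·p_2)/p_2.
At the given prices: q_1* = 6·9/26.24 = 2.0579.

q_1* = 2.0579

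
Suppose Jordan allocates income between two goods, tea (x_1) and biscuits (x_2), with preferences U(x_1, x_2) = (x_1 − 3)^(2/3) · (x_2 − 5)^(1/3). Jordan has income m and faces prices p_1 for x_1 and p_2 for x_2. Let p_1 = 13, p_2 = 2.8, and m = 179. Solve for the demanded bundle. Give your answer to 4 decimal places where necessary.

x_1* = 9.4615, x_2* = 20

After buying the subsistence bundle (3, 5), a share 2/3 of the remaining income goes to x_1: x_1* = 3 + 2/3·(m − 3p_1 − 5p_2)/p_1.
Discretionary income = 179 − 3·13 − 5·2.8 = 126; x_1* = 3 + 2/3·126/13 = 9.4615; x_2* = 5 + 1/3·126/2.8 = 20.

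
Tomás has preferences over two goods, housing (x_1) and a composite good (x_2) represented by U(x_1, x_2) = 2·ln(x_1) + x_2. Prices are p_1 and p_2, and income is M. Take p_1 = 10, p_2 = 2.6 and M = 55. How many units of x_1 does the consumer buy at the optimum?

x_1* = 0.52

Set MRS = p_1/p_2: (2/x_1)/1 = p_1/p_2.
So x_1*(p_1,p_2) = 2·p_2/p_1, independent of income; and x_2* = (M − 2·p_2)/p_2.
At the given prices: x_1* = 2·2.6/10 = 0.52.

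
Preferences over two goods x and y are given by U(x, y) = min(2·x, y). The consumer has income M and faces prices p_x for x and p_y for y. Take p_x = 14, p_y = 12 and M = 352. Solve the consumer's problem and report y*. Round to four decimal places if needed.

y* = 18.5263

Demand: x*(p_x,p_y,M) = M/(p_x + 2·p_y), y* = 2·M/(p_x + 2·p_y).
Here 14 + 2·12 = 38, giving y* = 18.5263.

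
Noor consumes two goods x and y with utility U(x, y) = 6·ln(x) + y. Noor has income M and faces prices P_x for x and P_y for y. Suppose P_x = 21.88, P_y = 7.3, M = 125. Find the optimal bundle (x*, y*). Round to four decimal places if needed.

x* = 2.0018, y* = 11.1233

MU_x = 6/x, MU_y = 1. Tangency: 6/x = P_x/P_y.
So x*(P_x,P_y) = 6·P_y/P_x, independent of income; and y* = (M − 6·P_y)/P_y.
At the given prices: x* = 6·7.3/21.88 = 2.0018, and y* = 11.1233.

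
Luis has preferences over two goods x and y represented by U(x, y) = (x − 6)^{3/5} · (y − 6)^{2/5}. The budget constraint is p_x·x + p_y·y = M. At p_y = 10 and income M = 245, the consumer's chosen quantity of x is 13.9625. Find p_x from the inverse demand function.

This is Cobb-Douglas in (x−6, y−6): tangency gives 0.6·p_y·(y−6) = 0.4·p_x·(x−6).
After buying the subsistence bundle (6, 6), a share 0.6 of the remaining income goes to x: x* = 6 + 0.6·(M − 6p_x − 6p_y)/p_x.
Set x* = 13.9625 in the demand function and solve for p_x: p_x = 9.6.

p_x = 9.6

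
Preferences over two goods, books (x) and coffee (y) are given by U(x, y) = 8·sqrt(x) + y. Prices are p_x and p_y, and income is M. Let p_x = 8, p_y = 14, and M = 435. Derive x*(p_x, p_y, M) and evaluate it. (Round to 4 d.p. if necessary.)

x* = 49

Set MRS = p_x/p_y: 4·x^(−1/2) = p_x/p_y.
Thus x* = (4·p_y/p_x)² — independent of M — with the rest of income spent on y.
Plugging in: x* = (4·14/8)² = 49.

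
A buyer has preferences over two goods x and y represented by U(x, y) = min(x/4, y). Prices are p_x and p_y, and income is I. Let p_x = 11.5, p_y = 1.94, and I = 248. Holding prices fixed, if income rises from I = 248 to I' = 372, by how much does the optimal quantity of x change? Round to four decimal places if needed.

Leontief preferences: the optimum is at the kink where x/4 = y/1, i.e. y = (1/4)·x.
Budget: p_x·x + p_y·(1/4)·x = I, so (4·p_x + p_y)·x = 4·I.
Demand: x*(p_x,p_y,I) = 4·I/(4·p_x + p_y), y* = I/(4·p_x + p_y).
Here 4·11.5 + 1.94 = 47.94, giving x* = 20.6925.
At I' = 372: x* = 31.0388. Change: 31.0388 − 20.6925 = 10.3463.

Δx* = 10.3463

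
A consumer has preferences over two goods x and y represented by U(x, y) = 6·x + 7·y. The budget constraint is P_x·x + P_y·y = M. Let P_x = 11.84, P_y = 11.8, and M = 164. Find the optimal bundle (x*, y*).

x* = 0, y* = 13.8983

Perfect substitutes: compare marginal utility per dollar. 6/P_x vs 7/P_y → 0.5068 vs 0.5932.
y gives more utility per dollar, so spend all income on y: y* = M/P_y, x* = 0.
Numerically: x* = 0, y* = 13.8983.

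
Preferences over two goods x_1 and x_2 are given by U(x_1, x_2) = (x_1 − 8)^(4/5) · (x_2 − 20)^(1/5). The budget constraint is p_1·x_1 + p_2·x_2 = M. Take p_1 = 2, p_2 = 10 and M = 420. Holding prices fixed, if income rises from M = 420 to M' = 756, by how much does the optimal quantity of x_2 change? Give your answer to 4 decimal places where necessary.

Δx_2* = 6.72

After buying the subsistence bundle (8, 20), a share 0.8 of the remaining income goes to x_1: x_1* = 8 + 0.8·(M − 8p_1 − 20p_2)/p_1.
Discretionary income = 420 − 8·2 − 20·10 = 204; x_2* = 20 + 0.2·204/10 = 24.08.
At M' = 756: x_2* = 30.8. Change: 30.8 − 24.08 = 6.72.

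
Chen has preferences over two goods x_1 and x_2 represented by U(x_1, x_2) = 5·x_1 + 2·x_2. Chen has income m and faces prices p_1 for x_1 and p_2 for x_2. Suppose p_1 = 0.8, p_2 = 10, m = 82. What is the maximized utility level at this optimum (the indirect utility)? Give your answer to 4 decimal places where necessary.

V = 512.5

Perfect substitutes: compare marginal utility per dollar. 5/p_1 vs 2/p_2 → 6.25 vs 0.2.
x_1 gives more utility per dollar, so spend all income on x_1: x_1* = m/p_1, x_2* = 0.
Numerically: x_1* = 102.5, x_2* = 0.
Utility at the optimum: U(102.5, 0) = 512.5.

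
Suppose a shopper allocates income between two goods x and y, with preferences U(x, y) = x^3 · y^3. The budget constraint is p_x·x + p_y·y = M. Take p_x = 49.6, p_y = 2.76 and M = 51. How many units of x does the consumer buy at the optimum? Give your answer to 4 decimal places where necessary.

MU_x/MU_y = (3·y)/(3·x); tangency sets this equal to p_x/p_y.
Rearranging, p_y·y = p_x·x. Substituting into the budget gives p_x·x·(1 + 1) = M.
Demand: x*(p_x,p_y,M) = 0.5·M/p_x and y* = 0.5·M/p_y.
At p_x=49.6, p_y=2.76, M=51: x* = 0.5·51/49.6 = 0.5141.

x* = 0.5141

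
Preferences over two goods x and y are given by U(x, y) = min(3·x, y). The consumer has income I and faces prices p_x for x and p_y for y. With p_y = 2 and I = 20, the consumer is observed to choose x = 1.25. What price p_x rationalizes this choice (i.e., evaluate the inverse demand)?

With perfect complements, no substitution: consume in ratio x:y = 1:3.
Budget: p_x·x + p_y·3·x = I, so (p_x + 3·p_y)·x = I.
Demand: x*(p_x,p_y,I) = I/(p_x + 3·p_y), y* = 3·I/(p_x + 3·p_y).
Set x* = 1.25 in the demand function and solve for p_x: p_x = 10.

p_x = 10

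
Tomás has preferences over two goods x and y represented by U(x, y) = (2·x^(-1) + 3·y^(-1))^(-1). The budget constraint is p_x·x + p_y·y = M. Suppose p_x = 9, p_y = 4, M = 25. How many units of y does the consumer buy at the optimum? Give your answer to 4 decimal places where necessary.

y* = 2.8093

From the CES first-order condition, (2/3)·(y/x)^(2) = p_x/p_y.
Hence y/x = ((3/2)·p_x/p_y)^(1/(2)), i.e. raised to the 0.5 power.
With the ratio pinned down, the budget gives x* = M/(p_x + p_y·(y/x)) and y* = (y/x)·x*.
Numerically y/x = 1.837117, so x* = 25/(9 + 4·1.837117) = 1.5292 and y* = 1.837117·1.5292 = 2.8093.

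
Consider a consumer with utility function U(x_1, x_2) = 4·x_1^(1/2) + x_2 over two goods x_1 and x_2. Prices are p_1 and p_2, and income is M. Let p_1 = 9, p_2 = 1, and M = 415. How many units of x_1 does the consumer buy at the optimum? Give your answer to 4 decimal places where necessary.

x_1* = 0.0494

Thus x_1* = (2·p_2/p_1)² — independent of M — with the rest of income spent on x_2.
Plugging in: x_1* = (2·1/9)² = 0.0494.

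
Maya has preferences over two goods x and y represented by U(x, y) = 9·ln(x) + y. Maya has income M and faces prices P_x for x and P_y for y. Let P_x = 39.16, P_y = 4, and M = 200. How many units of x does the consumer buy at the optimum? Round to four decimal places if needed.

x* = 0.9193

So x*(P_x,P_y) = 9·P_y/P_x, independent of income; and y* = (M − 9·P_y)/P_y.
At the given prices: x* = 9·4/39.16 = 0.9193.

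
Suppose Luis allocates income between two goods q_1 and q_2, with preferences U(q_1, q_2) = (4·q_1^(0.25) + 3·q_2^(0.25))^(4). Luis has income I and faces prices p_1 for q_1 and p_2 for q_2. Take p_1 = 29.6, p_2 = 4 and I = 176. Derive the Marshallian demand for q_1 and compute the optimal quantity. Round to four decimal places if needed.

q_1* = 2.5542

With the ratio pinned down, the budget gives q_1* = I/(p_1 + p_2·(q_2/q_1)) and q_2* = (q_2/q_1)·q_1*.
Numerically q_2/q_1 = 9.826314, so q_1* = 176/(29.6 + 4·9.826314) = 2.5542.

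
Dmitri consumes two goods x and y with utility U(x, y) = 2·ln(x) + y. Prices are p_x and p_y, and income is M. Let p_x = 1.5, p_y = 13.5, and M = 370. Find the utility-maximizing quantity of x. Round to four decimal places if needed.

Set MRS = p_x/p_y: (2/x)/1 = p_x/p_y.
So x*(p_x,p_y) = 2·p_y/p_x, independent of income; and y* = (M − 2·p_y)/p_y.
At the given prices: x* = 2·13.5/1.5 = 18.

x* = 18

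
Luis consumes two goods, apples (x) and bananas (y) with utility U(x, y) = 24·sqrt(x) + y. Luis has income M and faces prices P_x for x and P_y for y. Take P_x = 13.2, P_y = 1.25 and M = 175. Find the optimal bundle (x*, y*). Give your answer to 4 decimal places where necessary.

Plugging in: x* = (12·1.25/13.2)² = 1.2913, y* = 126.3636.

x* = 1.2913, y* = 126.3636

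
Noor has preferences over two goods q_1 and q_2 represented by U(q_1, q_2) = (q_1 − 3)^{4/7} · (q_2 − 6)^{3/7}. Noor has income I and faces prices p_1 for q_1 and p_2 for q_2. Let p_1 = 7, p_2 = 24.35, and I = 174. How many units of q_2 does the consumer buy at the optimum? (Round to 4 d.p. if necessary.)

q_2* = 6.1214

MRS = (4/3)·(q_2−6)/(q_1−3). Tangency with p_1/p_2 gives q_2−6 = (3/4)·(p_1/p_2)·(q_1−3).
Substituting into the budget: q_1* = 3 + 4/7·(I − 3·p_1 − 6·p_2)/p_1, and q_2* = 6 + 3/7·(…)/p_2.
Discretionary income = 174 − 3·7 − 6·24.35 = 6.9; q_2* = 6 + 3/7·6.9/24.35 = 6.1214.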